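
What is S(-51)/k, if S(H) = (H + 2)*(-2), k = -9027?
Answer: -98/9027 ≈ -0.010856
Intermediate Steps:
S(H) = -4 - 2*H (S(H) = (2 + H)*(-2) = -4 - 2*H)
S(-51)/k = (-4 - 2*(-51))/(-9027) = (-4 + 102)*(-1/9027) = 98*(-1/9027) = -98/9027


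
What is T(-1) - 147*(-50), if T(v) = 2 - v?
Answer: 7353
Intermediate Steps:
T(-1) - 147*(-50) = (2 - 1*(-1)) - 147*(-50) = (2 + 1) + 7350 = 3 + 7350 = 7353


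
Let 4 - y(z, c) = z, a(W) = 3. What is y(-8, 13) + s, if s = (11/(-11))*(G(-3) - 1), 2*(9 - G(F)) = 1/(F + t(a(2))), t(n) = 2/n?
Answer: 53/14 ≈ 3.7857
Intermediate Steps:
y(z, c) = 4 - z
G(F) = 9 - 1/(2*(2/3 + F)) (G(F) = 9 - 1/(2*(F + 2/3)) = 9 - 1/(2*(2/3 + F)))
s = -115/14 (s = (11/(-11))*(3*(11 + 18*(-3))/(2*(2 + 3*(-3))) - 1) = (11*(-1/11))*(3*(11 - 54)/(2*(2 - 9)) - 1) = -((3/2)*(-43)/(-7) - 1) = -((3/2)*(-1/7)*(-43) - 1) = -(129/14 - 1) = -1*115/14 = -115/14 ≈ -8.2143)
y(-8, 13) + s = (4 - 1*(-8)) - 115/14 = (4 + 8) - 115/14 = 12 - 115/14 = 53/14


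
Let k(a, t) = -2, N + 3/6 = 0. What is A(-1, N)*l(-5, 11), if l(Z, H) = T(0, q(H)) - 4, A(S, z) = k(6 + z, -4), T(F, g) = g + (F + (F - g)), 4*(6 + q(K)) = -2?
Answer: 8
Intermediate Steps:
N = -1/2 (N = -1/2 + 0 = -1/2 ≈ -0.50000)
q(K) = -13/2 (q(K) = -6 + (1/4)*(-2) = -6 - 1/2 = -13/2)
T(F, g) = 2*F (T(F, g) = g + (-g + 2*F) = 2*F)
A(S, z) = -2
l(Z, H) = -4 (l(Z, H) = 2*0 - 4 = 0 - 4 = -4)
A(-1, N)*l(-5, 11) = -2*(-4) = 8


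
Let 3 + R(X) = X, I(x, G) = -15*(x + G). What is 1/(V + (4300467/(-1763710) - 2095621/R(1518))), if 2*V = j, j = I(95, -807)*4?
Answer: 534404130/10674355632517 ≈ 5.0064e-5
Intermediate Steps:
I(x, G) = -15*G - 15*x (I(x, G) = -15*(G + x) = -15*G - 15*x)
R(X) = -3 + X
j = 42720 (j = (-15*(-807) - 15*95)*4 = (12105 - 1425)*4 = 10680*4 = 42720)
V = 21360 (V = (1/2)*42720 = 21360)
1/(V + (4300467/(-1763710) - 2095621/R(1518))) = 1/(21360 + (4300467/(-1763710) - 2095621/(-3 + 1518))) = 1/(21360 + (4300467*(-1/1763710) - 2095621/1515)) = 1/(21360 + (-4300467/1763710 - 2095621*1/1515)) = 1/(21360 + (-4300467/1763710 - 2095621/1515)) = 1/(21360 - 740516584283/534404130) = 1/(10674355632517/534404130) = 534404130/10674355632517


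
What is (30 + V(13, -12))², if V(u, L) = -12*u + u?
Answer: 12769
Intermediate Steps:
V(u, L) = -11*u
(30 + V(13, -12))² = (30 - 11*13)² = (30 - 143)² = (-113)² = 12769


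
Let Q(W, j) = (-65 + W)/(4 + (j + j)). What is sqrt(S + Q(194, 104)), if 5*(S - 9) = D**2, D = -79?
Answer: sqrt(353318405)/530 ≈ 35.466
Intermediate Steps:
Q(W, j) = (-65 + W)/(4 + 2*j)
S = 6286/5 (S = 9 + (1/5)*(-79)**2 = 9 + (1/5)*6241 = 9 + 6241/5 = 6286/5 ≈ 1257.2)
sqrt(S + Q(194, 104)) = sqrt(6286/5 + (-65 + 194)/(2*(2 + 104))) = sqrt(6286/5 + (1/2)*129/106) = sqrt(6286/5 + (1/2)*(1/106)*129) = sqrt(6286/5 + 129/212) = sqrt(1333277/1060) = sqrt(353318405)/530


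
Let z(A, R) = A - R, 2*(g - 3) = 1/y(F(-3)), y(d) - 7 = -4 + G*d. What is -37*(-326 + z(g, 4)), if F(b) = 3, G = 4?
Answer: 362933/30 ≈ 12098.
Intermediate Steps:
y(d) = 3 + 4*d (y(d) = 7 + (-4 + 4*d) = 3 + 4*d)
g = 91/30 (g = 3 + 1/(2*(3 + 4*3)) = 3 + 1/(2*(3 + 12)) = 3 + (½)/15 = 3 + (½)*(1/15) = 3 + 1/30 = 91/30 ≈ 3.0333)
-37*(-326 + z(g, 4)) = -37*(-326 + (91/30 - 1*4)) = -37*(-326 + (91/30 - 4)) = -37*(-326 - 29/30) = -37*(-9809/30) = 362933/30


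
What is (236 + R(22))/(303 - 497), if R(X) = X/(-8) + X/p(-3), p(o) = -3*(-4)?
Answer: -2821/2328 ≈ -1.2118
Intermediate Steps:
p(o) = 12
R(X) = -X/24 (R(X) = X/(-8) + X/12 = X*(-⅛) + X*(1/12) = -X/8 + X/12 = -X/24)
(236 + R(22))/(303 - 497) = (236 - 1/24*22)/(303 - 497) = (236 - 11/12)/(-194) = (2821/12)*(-1/194) = -2821/2328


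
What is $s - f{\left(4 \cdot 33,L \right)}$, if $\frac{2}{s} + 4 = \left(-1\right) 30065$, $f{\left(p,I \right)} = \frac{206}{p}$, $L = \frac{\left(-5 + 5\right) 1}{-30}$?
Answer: $- \frac{1032413}{661518} \approx -1.5607$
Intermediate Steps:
$L = 0$ ($L = 0 \cdot 1 \left(- \frac{1}{30}\right) = 0 \left(- \frac{1}{30}\right) = 0$)
$s = - \frac{2}{30069}$ ($s = \frac{2}{-4 - 30065} = \frac{2}{-30069} = 2 \left(- \frac{1}{30069}\right) = - \frac{2}{30069} \approx -6.6514 \cdot 10^{-5}$)
$s - f{\left(4 \cdot 33,L \right)} = - \frac{2}{30069} - \frac{206}{4 \cdot 33} = - \frac{2}{30069} - \frac{206}{132} = - \frac{2}{30069} - 206 \cdot \frac{1}{132} = - \frac{2}{30069} - \frac{103}{66} = - \frac{1032413}{661518}$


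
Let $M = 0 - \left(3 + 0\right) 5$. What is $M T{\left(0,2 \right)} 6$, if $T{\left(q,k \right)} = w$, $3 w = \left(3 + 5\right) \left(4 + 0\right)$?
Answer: $-960$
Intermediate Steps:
$w = \frac{32}{3}$ ($w = \frac{\left(3 + 5\right) \left(4 + 0\right)}{3} = \frac{8 \cdot 4}{3} = \frac{1}{3} \cdot 32 = \frac{32}{3} \approx 10.667$)
$T{\left(q,k \right)} = \frac{32}{3}$
$M = -15$ ($M = 0 - 3 \cdot 5 = 0 - 15 = -15$)
$M T{\left(0,2 \right)} 6 = \left(-15\right) \frac{32}{3} \cdot 6 = \left(-160\right) 6 = -960$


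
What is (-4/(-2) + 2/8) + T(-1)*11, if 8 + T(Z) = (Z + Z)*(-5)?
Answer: 97/4 ≈ 24.250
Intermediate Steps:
T(Z) = -8 - 10*Z (T(Z) = -8 + (Z + Z)*(-5) = -8 + (2*Z)*(-5) = -8 - 10*Z)
(-4/(-2) + 2/8) + T(-1)*11 = (-4/(-2) + 2/8) + (-8 - 10*(-1))*11 = (-4*(-1/2) + 2*(1/8)) + (-8 + 10)*11 = (2 + 1/4) + 2*11 = 9/4 + 22 = 97/4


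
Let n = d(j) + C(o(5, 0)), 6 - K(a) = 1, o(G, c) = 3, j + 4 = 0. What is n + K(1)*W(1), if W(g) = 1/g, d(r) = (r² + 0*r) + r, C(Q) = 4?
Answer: 21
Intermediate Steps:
j = -4 (j = -4 + 0 = -4)
K(a) = 5 (K(a) = 6 - 1*1 = 6 - 1 = 5)
d(r) = r + r² (d(r) = (r² + 0) + r = r² + r = r + r²)
W(g) = 1/g
n = 16 (n = -4*(1 - 4) + 4 = -4*(-3) + 4 = 12 + 4 = 16)
n + K(1)*W(1) = 16 + 5/1 = 16 + 5*1 = 16 + 5 = 21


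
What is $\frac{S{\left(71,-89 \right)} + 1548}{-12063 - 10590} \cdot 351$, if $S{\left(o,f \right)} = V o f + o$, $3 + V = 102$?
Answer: $\frac{8111506}{839} \approx 9668.1$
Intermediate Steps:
$V = 99$ ($V = -3 + 102 = 99$)
$S{\left(o,f \right)} = o + 99 f o$ ($S{\left(o,f \right)} = 99 o f + o = 99 f o + o = o + 99 f o$)
$\frac{S{\left(71,-89 \right)} + 1548}{-12063 - 10590} \cdot 351 = \frac{71 \left(1 + 99 \left(-89\right)\right) + 1548}{-12063 - 10590} \cdot 351 = \frac{71 \left(1 - 8811\right) + 1548}{-22653} \cdot 351 = \left(71 \left(-8810\right) + 1548\right) \left(- \frac{1}{22653}\right) 351 = \left(-625510 + 1548\right) \left(- \frac{1}{22653}\right) 351 = \left(-623962\right) \left(- \frac{1}{22653}\right) 351 = \frac{623962}{22653} \cdot 351 = \frac{8111506}{839}$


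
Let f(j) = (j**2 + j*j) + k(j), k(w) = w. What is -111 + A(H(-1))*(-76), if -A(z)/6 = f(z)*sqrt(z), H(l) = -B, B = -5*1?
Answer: -111 + 25080*sqrt(5) ≈ 55970.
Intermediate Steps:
B = -5
f(j) = j + 2*j**2 (f(j) = (j**2 + j*j) + j = (j**2 + j**2) + j = 2*j**2 + j = j + 2*j**2)
H(l) = 5 (H(l) = -1*(-5) = 5)
A(z) = -6*z**(3/2)*(1 + 2*z) (A(z) = -6*z*(1 + 2*z)*sqrt(z) = -6*z**(3/2)*(1 + 2*z))
-111 + A(H(-1))*(-76) = -111 + (5**(3/2)*(-6 - 12*5))*(-76) = -111 + ((5*sqrt(5))*(-6 - 60))*(-76) = -111 + ((5*sqrt(5))*(-66))*(-76) = -111 - 330*sqrt(5)*(-76) = -111 + 25080*sqrt(5)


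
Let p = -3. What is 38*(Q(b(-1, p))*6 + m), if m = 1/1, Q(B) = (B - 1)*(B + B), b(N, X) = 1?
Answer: 38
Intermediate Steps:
Q(B) = 2*B*(-1 + B) (Q(B) = (-1 + B)*(2*B) = 2*B*(-1 + B))
m = 1 (m = 1*1 = 1)
38*(Q(b(-1, p))*6 + m) = 38*((2*1*(-1 + 1))*6 + 1) = 38*((2*1*0)*6 + 1) = 38*(0*6 + 1) = 38*(0 + 1) = 38*1 = 38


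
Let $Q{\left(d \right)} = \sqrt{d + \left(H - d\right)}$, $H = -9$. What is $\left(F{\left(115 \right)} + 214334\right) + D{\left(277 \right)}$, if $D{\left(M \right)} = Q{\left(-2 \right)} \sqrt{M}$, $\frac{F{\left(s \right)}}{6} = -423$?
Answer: $211796 + 3 i \sqrt{277} \approx 2.118 \cdot 10^{5} + 49.93 i$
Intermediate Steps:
$F{\left(s \right)} = -2538$ ($F{\left(s \right)} = 6 \left(-423\right) = -2538$)
$Q{\left(d \right)} = 3 i$ ($Q{\left(d \right)} = \sqrt{d - \left(9 + d\right)} = \sqrt{-9} = 3 i$)
$D{\left(M \right)} = 3 i \sqrt{M}$
$\left(F{\left(115 \right)} + 214334\right) + D{\left(277 \right)} = \left(-2538 + 214334\right) + 3 i \sqrt{277} = 211796 + 3 i \sqrt{277}$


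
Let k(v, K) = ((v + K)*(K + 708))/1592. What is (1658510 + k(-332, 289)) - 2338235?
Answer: -1082165071/1592 ≈ -6.7975e+5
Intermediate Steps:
k(v, K) = (708 + K)*(K + v)/1592 (k(v, K) = ((K + v)*(708 + K))*(1/1592) = ((708 + K)*(K + v))*(1/1592) = (708 + K)*(K + v)/1592)
(1658510 + k(-332, 289)) - 2338235 = (1658510 + ((1/1592)*289**2 + (177/398)*289 + (177/398)*(-332) + (1/1592)*289*(-332))) - 2338235 = (1658510 + ((1/1592)*83521 + 51153/398 - 29382/199 - 23987/398)) - 2338235 = (1658510 + (83521/1592 + 51153/398 - 29382/199 - 23987/398)) - 2338235 = (1658510 - 42871/1592) - 2338235 = 2640305049/1592 - 2338235 = -1082165071/1592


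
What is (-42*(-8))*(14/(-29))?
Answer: -4704/29 ≈ -162.21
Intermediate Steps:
(-42*(-8))*(14/(-29)) = 336*(14*(-1/29)) = 336*(-14/29) = -4704/29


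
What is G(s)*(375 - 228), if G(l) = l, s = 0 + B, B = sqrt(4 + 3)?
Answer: 147*sqrt(7) ≈ 388.93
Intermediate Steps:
B = sqrt(7) ≈ 2.6458
s = sqrt(7) (s = 0 + sqrt(7) = sqrt(7) ≈ 2.6458)
G(s)*(375 - 228) = sqrt(7)*(375 - 228) = sqrt(7)*147 = 147*sqrt(7)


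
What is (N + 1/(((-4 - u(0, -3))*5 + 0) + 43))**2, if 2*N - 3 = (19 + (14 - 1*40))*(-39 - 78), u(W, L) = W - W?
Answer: 89378116/529 ≈ 1.6896e+5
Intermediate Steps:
u(W, L) = 0
N = 411 (N = 3/2 + ((19 + (14 - 1*40))*(-39 - 78))/2 = 3/2 + ((19 + (14 - 40))*(-117))/2 = 3/2 + ((19 - 26)*(-117))/2 = 3/2 + (-7*(-117))/2 = 3/2 + (1/2)*819 = 3/2 + 819/2 = 411)
(N + 1/(((-4 - u(0, -3))*5 + 0) + 43))**2 = (411 + 1/(((-4 - 1*0)*5 + 0) + 43))**2 = (411 + 1/(((-4 + 0)*5 + 0) + 43))**2 = (411 + 1/((-4*5 + 0) + 43))**2 = (411 + 1/((-20 + 0) + 43))**2 = (411 + 1/(-20 + 43))**2 = (411 + 1/23)**2 = (9454/23)**2 = 89378116/529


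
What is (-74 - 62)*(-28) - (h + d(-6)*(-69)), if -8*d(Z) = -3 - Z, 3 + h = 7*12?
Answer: 29609/8 ≈ 3701.1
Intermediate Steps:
h = 81 (h = -3 + 7*12 = -3 + 84 = 81)
d(Z) = 3/8 + Z/8 (d(Z) = -(-3 - Z)/8 = 3/8 + Z/8)
(-74 - 62)*(-28) - (h + d(-6)*(-69)) = (-74 - 62)*(-28) - (81 + (3/8 + (⅛)*(-6))*(-69)) = -136*(-28) - (81 + (3/8 - ¾)*(-69)) = 3808 - (81 - 3/8*(-69)) = 3808 - (81 + 207/8) = 3808 - 1*855/8 = 3808 - 855/8 = 29609/8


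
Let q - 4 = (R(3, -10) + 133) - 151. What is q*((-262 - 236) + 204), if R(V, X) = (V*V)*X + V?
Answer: 29694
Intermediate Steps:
R(V, X) = V + X*V² (R(V, X) = V²*X + V = X*V² + V = V + X*V²)
q = -101 (q = 4 + ((3*(1 + 3*(-10)) + 133) - 151) = 4 + ((3*(1 - 30) + 133) - 151) = 4 + ((3*(-29) + 133) - 151) = 4 + ((-87 + 133) - 151) = 4 + (46 - 151) = 4 - 105 = -101)
q*((-262 - 236) + 204) = -101*((-262 - 236) + 204) = -101*(-498 + 204) = -101*(-294) = 29694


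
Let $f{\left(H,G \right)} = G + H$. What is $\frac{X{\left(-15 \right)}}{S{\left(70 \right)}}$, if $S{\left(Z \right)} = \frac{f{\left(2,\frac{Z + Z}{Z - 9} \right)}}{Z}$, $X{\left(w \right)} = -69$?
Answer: $- \frac{147315}{131} \approx -1124.5$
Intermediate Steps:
$S{\left(Z \right)} = \frac{2 + \frac{2 Z}{-9 + Z}}{Z}$ ($S{\left(Z \right)} = \frac{\frac{Z + Z}{Z - 9} + 2}{Z} = \frac{\frac{2 Z}{-9 + Z} + 2}{Z} = \frac{2 + \frac{2 Z}{-9 + Z}}{Z}$)
$\frac{X{\left(-15 \right)}}{S{\left(70 \right)}} = - \frac{69}{2 \cdot \frac{1}{70} \frac{1}{-9 + 70} \left(-9 + 2 \cdot 70\right)} = - \frac{69}{2 \cdot \frac{1}{70} \cdot \frac{1}{61} \left(-9 + 140\right)} = - \frac{69}{2 \cdot \frac{1}{70} \cdot \frac{1}{61} \cdot 131} = - \frac{69}{\frac{131}{2135}} = \left(-69\right) \frac{2135}{131} = - \frac{147315}{131}$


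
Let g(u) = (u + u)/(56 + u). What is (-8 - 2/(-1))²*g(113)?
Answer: 8136/169 ≈ 48.142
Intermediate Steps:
g(u) = 2*u/(56 + u) (g(u) = (2*u)/(56 + u) = 2*u/(56 + u))
(-8 - 2/(-1))²*g(113) = (-8 - 2/(-1))²*(2*113/(56 + 113)) = (-8 - 2*(-1))²*(2*113/169) = (-8 + 2)²*(2*113*(1/169)) = (-6)²*(226/169) = 36*(226/169) = 8136/169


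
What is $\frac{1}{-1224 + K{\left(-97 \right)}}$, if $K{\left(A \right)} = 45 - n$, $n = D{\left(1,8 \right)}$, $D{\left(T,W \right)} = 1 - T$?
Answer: $- \frac{1}{1179} \approx -0.00084818$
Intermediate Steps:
$n = 0$ ($n = 1 - 1 = 0$)
$K{\left(A \right)} = 45$ ($K{\left(A \right)} = 45 - 0 = 45 + 0 = 45$)
$\frac{1}{-1224 + K{\left(-97 \right)}} = \frac{1}{-1224 + 45} = \frac{1}{-1179} = - \frac{1}{1179}$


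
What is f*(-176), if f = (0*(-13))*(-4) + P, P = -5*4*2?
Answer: 7040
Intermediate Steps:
P = -40 (P = -20*2 = -40)
f = -40 (f = (0*(-13))*(-4) - 40 = 0*(-4) - 40 = 0 - 40 = -40)
f*(-176) = -40*(-176) = 7040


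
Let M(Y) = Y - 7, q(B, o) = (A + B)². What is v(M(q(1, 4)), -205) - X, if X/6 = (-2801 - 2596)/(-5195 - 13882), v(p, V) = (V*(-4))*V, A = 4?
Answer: -1068958694/6359 ≈ -1.6810e+5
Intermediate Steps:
q(B, o) = (4 + B)²
M(Y) = -7 + Y
v(p, V) = -4*V² (v(p, V) = (-4*V)*V = -4*V²)
X = 10794/6359 (X = 6*((-2801 - 2596)/(-5195 - 13882)) = 6*(-5397/(-19077)) = 6*(-5397*(-1/19077)) = 6*(1799/6359) = 10794/6359 ≈ 1.6974)
v(M(q(1, 4)), -205) - X = -4*(-205)² - 1*10794/6359 = -4*42025 - 10794/6359 = -168100 - 10794/6359 = -1068958694/6359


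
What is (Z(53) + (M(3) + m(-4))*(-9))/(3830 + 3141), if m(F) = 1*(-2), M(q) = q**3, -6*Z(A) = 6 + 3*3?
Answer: -455/13942 ≈ -0.032635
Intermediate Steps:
Z(A) = -5/2 (Z(A) = -(6 + 3*3)/6 = -(6 + 9)/6 = -1/6*15 = -5/2)
m(F) = -2
(Z(53) + (M(3) + m(-4))*(-9))/(3830 + 3141) = (-5/2 + (3**3 - 2)*(-9))/(3830 + 3141) = (-5/2 + (27 - 2)*(-9))/6971 = (-5/2 + 25*(-9))*(1/6971) = (-5/2 - 225)*(1/6971) = -455/2*1/6971 = -455/13942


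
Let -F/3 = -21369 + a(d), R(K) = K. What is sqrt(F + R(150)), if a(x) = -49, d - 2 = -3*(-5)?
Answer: 6*sqrt(1789) ≈ 253.78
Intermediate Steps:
d = 17 (d = 2 - 3*(-5) = 2 + 15 = 17)
F = 64254 (F = -3*(-21369 - 49) = -3*(-21418) = 64254)
sqrt(F + R(150)) = sqrt(64254 + 150) = sqrt(64404) = 6*sqrt(1789)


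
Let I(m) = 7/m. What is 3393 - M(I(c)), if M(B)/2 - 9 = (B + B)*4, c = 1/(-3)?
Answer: 3711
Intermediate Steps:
c = -⅓ ≈ -0.33333
M(B) = 18 + 16*B (M(B) = 18 + 2*((B + B)*4) = 18 + 2*((2*B)*4) = 18 + 2*(8*B) = 18 + 16*B)
3393 - M(I(c)) = 3393 - (18 + 16*(7/(-⅓))) = 3393 - (18 + 16*(7*(-3))) = 3393 - (18 + 16*(-21)) = 3393 - (18 - 336) = 3393 - 1*(-318) = 3393 + 318 = 3711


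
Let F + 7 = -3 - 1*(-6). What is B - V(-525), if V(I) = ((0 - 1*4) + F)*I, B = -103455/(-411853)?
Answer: -1729679145/411853 ≈ -4199.8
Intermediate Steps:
F = -4 (F = -7 + (-3 - 1*(-6)) = -7 + (-3 + 6) = -7 + 3 = -4)
B = 103455/411853 (B = -103455*(-1/411853) = 103455/411853 ≈ 0.25119)
V(I) = -8*I (V(I) = ((0 - 1*4) - 4)*I = ((0 - 4) - 4)*I = (-4 - 4)*I = -8*I)
B - V(-525) = 103455/411853 - (-8)*(-525) = 103455/411853 - 1*4200 = 103455/411853 - 4200 = -1729679145/411853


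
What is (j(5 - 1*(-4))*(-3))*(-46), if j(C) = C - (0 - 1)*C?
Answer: 2484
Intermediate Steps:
j(C) = 2*C (j(C) = C - (-1)*C = C + C = 2*C)
(j(5 - 1*(-4))*(-3))*(-46) = ((2*(5 - 1*(-4)))*(-3))*(-46) = ((2*(5 + 4))*(-3))*(-46) = ((2*9)*(-3))*(-46) = (18*(-3))*(-46) = -54*(-46) = 2484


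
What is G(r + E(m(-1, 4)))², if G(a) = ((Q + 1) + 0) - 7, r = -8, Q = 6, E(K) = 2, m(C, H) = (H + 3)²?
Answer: 0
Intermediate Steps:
m(C, H) = (3 + H)²
G(a) = 0 (G(a) = ((6 + 1) + 0) - 7 = (7 + 0) - 7 = 7 - 7 = 0)
G(r + E(m(-1, 4)))² = 0² = 0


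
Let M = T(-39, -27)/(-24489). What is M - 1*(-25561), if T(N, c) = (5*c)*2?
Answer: 23183837/907 ≈ 25561.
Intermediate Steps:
T(N, c) = 10*c
M = 10/907 (M = (10*(-27))/(-24489) = -270*(-1/24489) = 10/907 ≈ 0.011025)
M - 1*(-25561) = 10/907 - 1*(-25561) = 10/907 + 25561 = 23183837/907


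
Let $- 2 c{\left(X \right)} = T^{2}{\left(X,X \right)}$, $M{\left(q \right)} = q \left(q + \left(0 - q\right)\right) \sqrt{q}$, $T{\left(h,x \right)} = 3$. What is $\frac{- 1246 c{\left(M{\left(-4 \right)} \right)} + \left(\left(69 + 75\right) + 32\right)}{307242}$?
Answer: $\frac{5783}{307242} \approx 0.018822$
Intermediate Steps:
$M{\left(q \right)} = 0$ ($M{\left(q \right)} = q \left(q - q\right) \sqrt{q} = q 0 \sqrt{q} = 0 \sqrt{q} = 0$)
$c{\left(X \right)} = - \frac{9}{2}$ ($c{\left(X \right)} = - \frac{3^{2}}{2} = \left(- \frac{1}{2}\right) 9 = - \frac{9}{2}$)
$\frac{- 1246 c{\left(M{\left(-4 \right)} \right)} + \left(\left(69 + 75\right) + 32\right)}{307242} = \frac{\left(-1246\right) \left(- \frac{9}{2}\right) + \left(\left(69 + 75\right) + 32\right)}{307242} = \left(5607 + \left(144 + 32\right)\right) \frac{1}{307242} = \left(5607 + 176\right) \frac{1}{307242} = 5783 \cdot \frac{1}{307242} = \frac{5783}{307242}$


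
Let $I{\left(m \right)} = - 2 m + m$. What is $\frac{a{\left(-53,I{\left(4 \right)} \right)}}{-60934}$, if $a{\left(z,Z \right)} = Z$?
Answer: $\frac{2}{30467} \approx 6.5645 \cdot 10^{-5}$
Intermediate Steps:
$I{\left(m \right)} = - m$
$\frac{a{\left(-53,I{\left(4 \right)} \right)}}{-60934} = \frac{\left(-1\right) 4}{-60934} = \left(-4\right) \left(- \frac{1}{60934}\right) = \frac{2}{30467}$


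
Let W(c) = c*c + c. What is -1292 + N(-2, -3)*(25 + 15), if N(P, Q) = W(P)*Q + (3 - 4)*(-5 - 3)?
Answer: -1212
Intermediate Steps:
W(c) = c + c**2 (W(c) = c**2 + c = c + c**2)
N(P, Q) = 8 + P*Q*(1 + P) (N(P, Q) = (P*(1 + P))*Q + (3 - 4)*(-5 - 3) = P*Q*(1 + P) - 1*(-8) = P*Q*(1 + P) + 8 = 8 + P*Q*(1 + P))
-1292 + N(-2, -3)*(25 + 15) = -1292 + (8 - 2*(-3)*(1 - 2))*(25 + 15) = -1292 + (8 - 2*(-3)*(-1))*40 = -1292 + (8 - 6)*40 = -1292 + 2*40 = -1292 + 80 = -1212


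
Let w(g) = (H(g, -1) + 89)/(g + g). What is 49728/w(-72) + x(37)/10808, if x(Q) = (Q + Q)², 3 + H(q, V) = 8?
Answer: -9674219689/126994 ≈ -76179.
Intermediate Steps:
H(q, V) = 5 (H(q, V) = -3 + 8 = 5)
x(Q) = 4*Q² (x(Q) = (2*Q)² = 4*Q²)
w(g) = 47/g (w(g) = (5 + 89)/(g + g) = 94/((2*g)) = 94*(1/(2*g)) = 47/g)
49728/w(-72) + x(37)/10808 = 49728/((47/(-72))) + (4*37²)/10808 = 49728/((47*(-1/72))) + (4*1369)*(1/10808) = 49728/(-47/72) + 5476*(1/10808) = 49728*(-72/47) + 1369/2702 = -3580416/47 + 1369/2702 = -9674219689/126994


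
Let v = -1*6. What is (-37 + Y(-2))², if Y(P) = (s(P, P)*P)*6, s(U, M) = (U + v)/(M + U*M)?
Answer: 121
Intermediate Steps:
v = -6
s(U, M) = (-6 + U)/(M + M*U) (s(U, M) = (U - 6)/(M + U*M) = (-6 + U)/(M + M*U))
Y(P) = 6*(-6 + P)/(1 + P) (Y(P) = (((-6 + P)/(P*(1 + P)))*P)*6 = ((-6 + P)/(1 + P))*6 = 6*(-6 + P)/(1 + P))
(-37 + Y(-2))² = (-37 + 6*(-6 - 2)/(1 - 2))² = (-37 + 6*(-8)/(-1))² = (-37 + 6*(-1)*(-8))² = (-37 + 48)² = 11² = 121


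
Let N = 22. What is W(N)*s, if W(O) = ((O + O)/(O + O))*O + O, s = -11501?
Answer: -506044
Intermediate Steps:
W(O) = 2*O (W(O) = ((2*O)/((2*O)))*O + O = ((2*O)*(1/(2*O)))*O + O = 1*O + O = O + O = 2*O)
W(N)*s = (2*22)*(-11501) = 44*(-11501) = -506044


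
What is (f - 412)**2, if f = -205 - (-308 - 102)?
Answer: 42849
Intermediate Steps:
f = 205 (f = -205 - 1*(-410) = -205 + 410 = 205)
(f - 412)**2 = (205 - 412)**2 = (-207)**2 = 42849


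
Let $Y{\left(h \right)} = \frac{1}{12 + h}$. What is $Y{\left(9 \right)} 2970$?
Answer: $\frac{990}{7} \approx 141.43$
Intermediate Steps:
$Y{\left(9 \right)} 2970 = \frac{1}{12 + 9} \cdot 2970 = \frac{1}{21} \cdot 2970 = \frac{990}{7}$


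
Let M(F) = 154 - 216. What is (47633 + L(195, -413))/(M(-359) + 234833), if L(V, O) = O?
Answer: 15740/78257 ≈ 0.20113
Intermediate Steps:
M(F) = -62
(47633 + L(195, -413))/(M(-359) + 234833) = (47633 - 413)/(-62 + 234833) = 47220/234771 = 47220*(1/234771) = 15740/78257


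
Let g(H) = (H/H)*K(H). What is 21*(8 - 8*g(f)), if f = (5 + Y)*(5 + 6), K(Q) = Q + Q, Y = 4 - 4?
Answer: -18312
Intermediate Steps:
Y = 0
K(Q) = 2*Q
f = 55 (f = (5 + 0)*(5 + 6) = 5*11 = 55)
g(H) = 2*H (g(H) = (H/H)*(2*H) = 1*(2*H) = 2*H)
21*(8 - 8*g(f)) = 21*(8 - 16*55) = 21*(8 - 8*110) = 21*(8 - 880) = 21*(-872) = -18312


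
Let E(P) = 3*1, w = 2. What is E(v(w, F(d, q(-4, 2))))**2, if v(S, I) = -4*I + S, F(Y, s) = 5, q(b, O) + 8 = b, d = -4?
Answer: 9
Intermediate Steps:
q(b, O) = -8 + b
v(S, I) = S - 4*I
E(P) = 3
E(v(w, F(d, q(-4, 2))))**2 = 3**2 = 9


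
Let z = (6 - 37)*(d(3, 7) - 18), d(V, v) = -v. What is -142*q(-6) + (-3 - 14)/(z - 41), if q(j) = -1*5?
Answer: 521123/734 ≈ 709.98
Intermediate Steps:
z = 775 (z = (6 - 37)*(-1*7 - 18) = -31*(-7 - 18) = -31*(-25) = 775)
q(j) = -5
-142*q(-6) + (-3 - 14)/(z - 41) = -142*(-5) + (-3 - 14)/(775 - 41) = 710 - 17/734 = 521123/734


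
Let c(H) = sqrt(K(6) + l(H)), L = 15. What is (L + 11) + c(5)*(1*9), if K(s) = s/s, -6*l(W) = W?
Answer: 26 + 3*sqrt(6)/2 ≈ 29.674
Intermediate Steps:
l(W) = -W/6
K(s) = 1
c(H) = sqrt(1 - H/6)
(L + 11) + c(5)*(1*9) = (15 + 11) + (sqrt(36 - 6*5)/6)*(1*9) = 26 + (sqrt(36 - 30)/6)*9 = 26 + (sqrt(6)/6)*9 = 26 + 3*sqrt(6)/2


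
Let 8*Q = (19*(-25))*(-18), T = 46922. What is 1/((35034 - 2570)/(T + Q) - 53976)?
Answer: -191963/10361265032 ≈ -1.8527e-5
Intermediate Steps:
Q = 4275/4 (Q = ((19*(-25))*(-18))/8 = (-475*(-18))/8 = (⅛)*8550 = 4275/4 ≈ 1068.8)
1/((35034 - 2570)/(T + Q) - 53976) = 1/((35034 - 2570)/(46922 + 4275/4) - 53976) = 1/(32464/(191963/4) - 53976) = 1/(32464*(4/191963) - 53976) = 1/(129856/191963 - 53976) = 1/(-10361265032/191963) = -191963/10361265032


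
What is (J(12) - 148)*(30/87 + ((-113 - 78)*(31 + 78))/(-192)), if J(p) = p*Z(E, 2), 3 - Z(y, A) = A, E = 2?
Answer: -10296407/696 ≈ -14794.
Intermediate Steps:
Z(y, A) = 3 - A
J(p) = p (J(p) = p*(3 - 1*2) = p*(3 - 2) = p*1 = p)
(J(12) - 148)*(30/87 + ((-113 - 78)*(31 + 78))/(-192)) = (12 - 148)*(30/87 + ((-113 - 78)*(31 + 78))/(-192)) = -136*(30*(1/87) - 191*109*(-1/192)) = -136*(10/29 - 20819*(-1/192)) = -136*(10/29 + 20819/192) = -136*605671/5568 = -10296407/696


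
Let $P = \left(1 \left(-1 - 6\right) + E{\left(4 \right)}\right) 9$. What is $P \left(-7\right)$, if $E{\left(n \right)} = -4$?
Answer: $693$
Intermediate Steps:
$P = -99$ ($P = \left(1 \left(-1 - 6\right) - 4\right) 9 = \left(1 \left(-7\right) - 4\right) 9 = \left(-7 - 4\right) 9 = \left(-11\right) 9 = -99$)
$P \left(-7\right) = \left(-99\right) \left(-7\right) = 693$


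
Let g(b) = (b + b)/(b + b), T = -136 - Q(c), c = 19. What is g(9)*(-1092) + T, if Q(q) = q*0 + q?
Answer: -1247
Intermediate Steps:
Q(q) = q (Q(q) = 0 + q = q)
T = -155 (T = -136 - 1*19 = -136 - 19 = -155)
g(b) = 1 (g(b) = (2*b)/((2*b)) = (2*b)*(1/(2*b)) = 1)
g(9)*(-1092) + T = 1*(-1092) - 155 = -1092 - 155 = -1247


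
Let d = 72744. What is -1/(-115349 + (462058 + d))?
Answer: -1/419453 ≈ -2.3841e-6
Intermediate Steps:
-1/(-115349 + (462058 + d)) = -1/(-115349 + (462058 + 72744)) = -1/(-115349 + 534802) = -1/419453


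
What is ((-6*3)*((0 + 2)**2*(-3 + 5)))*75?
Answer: -10800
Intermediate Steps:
((-6*3)*((0 + 2)**2*(-3 + 5)))*75 = -18*2**2*2*75 = -72*2*75 = -18*8*75 = -144*75 = -10800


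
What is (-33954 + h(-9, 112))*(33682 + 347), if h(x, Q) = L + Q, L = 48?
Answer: -1149976026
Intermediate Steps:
h(x, Q) = 48 + Q
(-33954 + h(-9, 112))*(33682 + 347) = (-33954 + (48 + 112))*(33682 + 347) = (-33954 + 160)*34029 = -33794*34029 = -1149976026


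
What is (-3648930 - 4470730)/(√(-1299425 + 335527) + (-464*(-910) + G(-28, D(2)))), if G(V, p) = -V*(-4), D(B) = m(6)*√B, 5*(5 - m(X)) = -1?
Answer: -1713767918240/89096506141 + 4059830*I*√963898/89096506141 ≈ -19.235 + 0.044737*I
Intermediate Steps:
m(X) = 26/5 (m(X) = 5 - ⅕*(-1) = 5 + ⅕ = 26/5)
D(B) = 26*√B/5
G(V, p) = 4*V
(-3648930 - 4470730)/(√(-1299425 + 335527) + (-464*(-910) + G(-28, D(2)))) = (-3648930 - 4470730)/(√(-1299425 + 335527) + (-464*(-910) + 4*(-28))) = -8119660/(√(-963898) + (422240 - 112)) = -8119660/(I*√963898 + 422128) = -8119660/(422128 + I*√963898)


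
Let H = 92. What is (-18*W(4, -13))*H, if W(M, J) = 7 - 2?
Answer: -8280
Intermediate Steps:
W(M, J) = 5
(-18*W(4, -13))*H = -18*5*92 = -90*92 = -8280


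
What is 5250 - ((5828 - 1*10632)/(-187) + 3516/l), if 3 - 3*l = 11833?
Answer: 5779621828/1106105 ≈ 5225.2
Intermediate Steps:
l = -11830/3 (l = 1 - ⅓*11833 = 1 - 11833/3 = -11830/3 ≈ -3943.3)
5250 - ((5828 - 1*10632)/(-187) + 3516/l) = 5250 - ((5828 - 1*10632)/(-187) + 3516/(-11830/3)) = 5250 - ((5828 - 10632)*(-1/187) + 3516*(-3/11830)) = 5250 - (-4804*(-1/187) - 5274/5915) = 5250 - (4804/187 - 5274/5915) = 5250 - 1*27429422/1106105 = 5250 - 27429422/1106105 = 5779621828/1106105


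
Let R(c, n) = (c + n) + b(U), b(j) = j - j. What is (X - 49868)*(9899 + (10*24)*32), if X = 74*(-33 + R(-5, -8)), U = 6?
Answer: -936468488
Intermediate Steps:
b(j) = 0
R(c, n) = c + n (R(c, n) = (c + n) + 0 = c + n)
X = -3404 (X = 74*(-33 + (-5 - 8)) = 74*(-33 - 13) = 74*(-46) = -3404)
(X - 49868)*(9899 + (10*24)*32) = (-3404 - 49868)*(9899 + (10*24)*32) = -53272*(9899 + 240*32) = -53272*(9899 + 7680) = -53272*17579 = -936468488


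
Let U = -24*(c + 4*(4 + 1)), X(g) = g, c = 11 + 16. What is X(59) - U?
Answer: 1187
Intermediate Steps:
c = 27
U = -1128 (U = -24*(27 + 4*(4 + 1)) = -24*(27 + 4*5) = -24*(27 + 20) = -24*47 = -1128)
X(59) - U = 59 - 1*(-1128) = 59 + 1128 = 1187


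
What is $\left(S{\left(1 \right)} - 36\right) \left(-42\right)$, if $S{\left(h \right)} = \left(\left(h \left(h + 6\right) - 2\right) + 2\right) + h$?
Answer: $1176$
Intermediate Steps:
$S{\left(h \right)} = h + h \left(6 + h\right)$ ($S{\left(h \right)} = \left(\left(h \left(6 + h\right) - 2\right) + 2\right) + h = \left(\left(-2 + h \left(6 + h\right)\right) + 2\right) + h = h \left(6 + h\right) + h = h + h \left(6 + h\right)$)
$\left(S{\left(1 \right)} - 36\right) \left(-42\right) = \left(1 \left(7 + 1\right) - 36\right) \left(-42\right) = \left(1 \cdot 8 - 36\right) \left(-42\right) = \left(8 - 36\right) \left(-42\right) = \left(-28\right) \left(-42\right) = 1176$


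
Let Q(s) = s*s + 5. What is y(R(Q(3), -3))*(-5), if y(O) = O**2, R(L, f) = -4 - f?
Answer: -5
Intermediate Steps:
Q(s) = 5 + s**2 (Q(s) = s**2 + 5 = 5 + s**2)
y(R(Q(3), -3))*(-5) = (-4 - 1*(-3))**2*(-5) = (-4 + 3)**2*(-5) = (-1)**2*(-5) = 1*(-5) = -5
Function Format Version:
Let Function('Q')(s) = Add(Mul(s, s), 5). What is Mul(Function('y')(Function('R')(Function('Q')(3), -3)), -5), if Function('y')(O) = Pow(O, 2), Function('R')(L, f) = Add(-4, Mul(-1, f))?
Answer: -5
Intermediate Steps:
Function('Q')(s) = Add(5, Pow(s, 2)) (Function('Q')(s) = Add(Pow(s, 2), 5) = Add(5, Pow(s, 2)))
Mul(Function('y')(Function('R')(Function('Q')(3), -3)), -5) = Mul(Pow(Add(-4, Mul(-1, -3)), 2), -5) = Mul(Pow(Add(-4, 3), 2), -5) = Mul(Pow(-1, 2), -5) = Mul(1, -5) = -5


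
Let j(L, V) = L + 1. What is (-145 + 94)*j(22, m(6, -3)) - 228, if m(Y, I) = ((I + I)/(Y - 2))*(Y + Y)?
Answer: -1401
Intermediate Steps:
m(Y, I) = 4*I*Y/(-2 + Y) (m(Y, I) = ((2*I)/(-2 + Y))*(2*Y) = (2*I/(-2 + Y))*(2*Y) = 4*I*Y/(-2 + Y))
j(L, V) = 1 + L
(-145 + 94)*j(22, m(6, -3)) - 228 = (-145 + 94)*(1 + 22) - 228 = -51*23 - 228 = -1173 - 228 = -1401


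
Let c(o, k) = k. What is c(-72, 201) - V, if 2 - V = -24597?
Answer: -24398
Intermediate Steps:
V = 24599 (V = 2 - 1*(-24597) = 2 + 24597 = 24599)
c(-72, 201) - V = 201 - 1*24599 = 201 - 24599 = -24398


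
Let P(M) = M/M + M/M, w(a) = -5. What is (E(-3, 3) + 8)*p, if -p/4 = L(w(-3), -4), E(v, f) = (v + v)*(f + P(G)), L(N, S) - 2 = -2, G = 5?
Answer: 0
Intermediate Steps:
P(M) = 2 (P(M) = 1 + 1 = 2)
L(N, S) = 0 (L(N, S) = 2 - 2 = 0)
E(v, f) = 2*v*(2 + f) (E(v, f) = (v + v)*(f + 2) = (2*v)*(2 + f) = 2*v*(2 + f))
p = 0 (p = -4*0 = 0)
(E(-3, 3) + 8)*p = (2*(-3)*(2 + 3) + 8)*0 = (2*(-3)*5 + 8)*0 = (-30 + 8)*0 = -22*0 = 0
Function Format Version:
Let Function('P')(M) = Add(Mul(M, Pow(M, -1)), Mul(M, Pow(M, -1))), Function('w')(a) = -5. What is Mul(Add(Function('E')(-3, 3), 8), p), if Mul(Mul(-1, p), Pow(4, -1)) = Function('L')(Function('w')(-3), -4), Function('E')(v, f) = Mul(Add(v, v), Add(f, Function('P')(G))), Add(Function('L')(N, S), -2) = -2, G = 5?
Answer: 0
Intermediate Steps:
Function('P')(M) = 2 (Function('P')(M) = Add(1, 1) = 2)
Function('L')(N, S) = 0 (Function('L')(N, S) = Add(2, -2) = 0)
Function('E')(v, f) = Mul(2, v, Add(2, f)) (Function('E')(v, f) = Mul(Add(v, v), Add(f, 2)) = Mul(Mul(2, v), Add(2, f)) = Mul(2, v, Add(2, f)))
p = 0 (p = Mul(-4, 0) = 0)
Mul(Add(Function('E')(-3, 3), 8), p) = Mul(Add(Mul(2, -3, Add(2, 3)), 8), 0) = Mul(Add(Mul(2, -3, 5), 8), 0) = Mul(Add(-30, 8), 0) = Mul(-22, 0) = 0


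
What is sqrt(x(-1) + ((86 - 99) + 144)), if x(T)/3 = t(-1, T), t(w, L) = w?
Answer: 8*sqrt(2) ≈ 11.314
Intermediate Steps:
x(T) = -3 (x(T) = 3*(-1) = -3)
sqrt(x(-1) + ((86 - 99) + 144)) = sqrt(-3 + ((86 - 99) + 144)) = sqrt(-3 + (-13 + 144)) = sqrt(-3 + 131) = sqrt(128) = 8*sqrt(2)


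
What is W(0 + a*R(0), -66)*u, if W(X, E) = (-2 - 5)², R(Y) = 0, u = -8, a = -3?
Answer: -392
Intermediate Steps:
W(X, E) = 49 (W(X, E) = (-7)² = 49)
W(0 + a*R(0), -66)*u = 49*(-8) = -392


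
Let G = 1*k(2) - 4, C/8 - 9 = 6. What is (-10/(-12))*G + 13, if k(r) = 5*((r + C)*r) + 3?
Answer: 6173/6 ≈ 1028.8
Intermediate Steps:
C = 120 (C = 72 + 8*6 = 72 + 48 = 120)
k(r) = 3 + 5*r*(120 + r) (k(r) = 5*((r + 120)*r) + 3 = 5*((120 + r)*r) + 3 = 5*(r*(120 + r)) + 3 = 5*r*(120 + r) + 3 = 3 + 5*r*(120 + r))
G = 1219 (G = 1*(3 + 5*2**2 + 600*2) - 4 = 1*(3 + 5*4 + 1200) - 4 = 1*(3 + 20 + 1200) - 4 = 1*1223 - 4 = 1223 - 4 = 1219)
(-10/(-12))*G + 13 = -10/(-12)*1219 + 13 = -10*(-1/12)*1219 + 13 = (5/6)*1219 + 13 = 6095/6 + 13 = 6173/6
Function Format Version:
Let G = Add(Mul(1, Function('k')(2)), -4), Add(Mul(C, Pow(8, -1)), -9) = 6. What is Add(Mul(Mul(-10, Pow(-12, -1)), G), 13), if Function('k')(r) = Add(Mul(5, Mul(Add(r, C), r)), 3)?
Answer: Rational(6173, 6) ≈ 1028.8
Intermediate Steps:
C = 120 (C = Add(72, Mul(8, 6)) = Add(72, 48) = 120)
Function('k')(r) = Add(3, Mul(5, r, Add(120, r))) (Function('k')(r) = Add(Mul(5, Mul(Add(r, 120), r)), 3) = Add(Mul(5, Mul(Add(120, r), r)), 3) = Add(Mul(5, Mul(r, Add(120, r))), 3) = Add(Mul(5, r, Add(120, r)), 3) = Add(3, Mul(5, r, Add(120, r))))
G = 1219 (G = Add(Mul(1, Add(3, Mul(5, Pow(2, 2)), Mul(600, 2))), -4) = Add(Mul(1, Add(3, Mul(5, 4), 1200)), -4) = Add(Mul(1, Add(3, 20, 1200)), -4) = Add(Mul(1, 1223), -4) = Add(1223, -4) = 1219)
Add(Mul(Mul(-10, Pow(-12, -1)), G), 13) = Add(Mul(Mul(-10, Pow(-12, -1)), 1219), 13) = Add(Mul(Mul(-10, Rational(-1, 12)), 1219), 13) = Add(Mul(Rational(5, 6), 1219), 13) = Add(Rational(6095, 6), 13) = Rational(6173, 6)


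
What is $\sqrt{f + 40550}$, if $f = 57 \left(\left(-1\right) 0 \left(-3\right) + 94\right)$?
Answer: $2 \sqrt{11477} \approx 214.26$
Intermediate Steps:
$f = 5358$ ($f = 57 \left(0 \left(-3\right) + 94\right) = 57 \left(0 + 94\right) = 57 \cdot 94 = 5358$)
$\sqrt{f + 40550} = \sqrt{5358 + 40550} = \sqrt{45908} = 2 \sqrt{11477}$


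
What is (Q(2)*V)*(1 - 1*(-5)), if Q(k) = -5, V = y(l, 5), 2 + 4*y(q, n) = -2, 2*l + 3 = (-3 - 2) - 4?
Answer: 30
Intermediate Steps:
l = -6 (l = -3/2 + ((-3 - 2) - 4)/2 = -3/2 + (-5 - 4)/2 = -3/2 + (1/2)*(-9) = -3/2 - 9/2 = -6)
y(q, n) = -1 (y(q, n) = -1/2 + (1/4)*(-2) = -1/2 - 1/2 = -1)
V = -1
(Q(2)*V)*(1 - 1*(-5)) = (-5*(-1))*(1 - 1*(-5)) = 5*(1 + 5) = 5*6 = 30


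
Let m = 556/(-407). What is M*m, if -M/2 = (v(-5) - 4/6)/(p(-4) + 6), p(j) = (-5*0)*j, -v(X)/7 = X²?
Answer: -293012/3663 ≈ -79.992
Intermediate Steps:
v(X) = -7*X²
p(j) = 0 (p(j) = 0*j = 0)
M = 527/9 (M = -2*(-7*(-5)² - 4/6)/(0 + 6) = -2*(-7*25 - 4*⅙)/6 = -2*(-175 - ⅔)/6 = -(-1054)/(3*6) = -2*(-527/18) = 527/9 ≈ 58.556)
m = -556/407 (m = 556*(-1/407) = -556/407 ≈ -1.3661)
M*m = (527/9)*(-556/407) = -293012/3663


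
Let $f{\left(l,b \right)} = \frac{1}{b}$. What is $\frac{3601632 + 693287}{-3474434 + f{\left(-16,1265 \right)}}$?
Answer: $- \frac{5433072535}{4395159009} \approx -1.2361$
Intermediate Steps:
$\frac{3601632 + 693287}{-3474434 + f{\left(-16,1265 \right)}} = \frac{3601632 + 693287}{-3474434 + \frac{1}{1265}} = \frac{4294919}{-3474434 + \frac{1}{1265}} = \frac{4294919}{- \frac{4395159009}{1265}} = 4294919 \left(- \frac{1265}{4395159009}\right) = - \frac{5433072535}{4395159009}$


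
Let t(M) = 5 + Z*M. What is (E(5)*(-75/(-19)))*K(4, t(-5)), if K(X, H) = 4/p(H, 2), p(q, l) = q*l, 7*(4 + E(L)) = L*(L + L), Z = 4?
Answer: -220/133 ≈ -1.6541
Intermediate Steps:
t(M) = 5 + 4*M
E(L) = -4 + 2*L²/7 (E(L) = -4 + (L*(L + L))/7 = -4 + (L*(2*L))/7 = -4 + (2*L²)/7 = -4 + 2*L²/7)
p(q, l) = l*q
K(X, H) = 2/H (K(X, H) = 4/((2*H)) = 4*(1/(2*H)) = 2/H)
(E(5)*(-75/(-19)))*K(4, t(-5)) = ((-4 + (2/7)*5²)*(-75/(-19)))*(2/(5 + 4*(-5))) = ((-4 + (2/7)*25)*(-75*(-1/19)))*(2/(5 - 20)) = ((-4 + 50/7)*(75/19))*(2/(-15)) = ((22/7)*(75/19))*(2*(-1/15)) = (1650/133)*(-2/15) = -220/133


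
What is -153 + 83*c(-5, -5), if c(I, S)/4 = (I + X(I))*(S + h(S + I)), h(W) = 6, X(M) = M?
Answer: -3473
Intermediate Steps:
c(I, S) = 8*I*(6 + S) (c(I, S) = 4*((I + I)*(S + 6)) = 4*((2*I)*(6 + S)) = 4*(2*I*(6 + S)) = 8*I*(6 + S))
-153 + 83*c(-5, -5) = -153 + 83*(8*(-5)*(6 - 5)) = -153 + 83*(8*(-5)*1) = -153 + 83*(-40) = -153 - 3320 = -3473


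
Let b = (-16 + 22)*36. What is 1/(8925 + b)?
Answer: 1/9141 ≈ 0.00010940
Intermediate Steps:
b = 216 (b = 6*36 = 216)
1/(8925 + b) = 1/(8925 + 216) = 1/9141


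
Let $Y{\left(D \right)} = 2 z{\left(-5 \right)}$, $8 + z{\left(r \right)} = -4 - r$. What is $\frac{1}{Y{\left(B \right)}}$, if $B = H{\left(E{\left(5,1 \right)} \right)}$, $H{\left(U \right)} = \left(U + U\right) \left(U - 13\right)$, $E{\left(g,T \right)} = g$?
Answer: $- \frac{1}{14} \approx -0.071429$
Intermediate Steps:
$z{\left(r \right)} = -12 - r$ ($z{\left(r \right)} = -8 - \left(4 + r\right) = -12 - r$)
$H{\left(U \right)} = 2 U \left(-13 + U\right)$
$B = -80$ ($B = 2 \cdot 5 \left(-13 + 5\right) = 2 \cdot 5 \left(-8\right) = -80$)
$Y{\left(D \right)} = -14$ ($Y{\left(D \right)} = 2 \left(-12 - -5\right) = 2 \left(-12 + 5\right) = 2 \left(-7\right) = -14$)
$\frac{1}{Y{\left(B \right)}} = \frac{1}{-14} = - \frac{1}{14}$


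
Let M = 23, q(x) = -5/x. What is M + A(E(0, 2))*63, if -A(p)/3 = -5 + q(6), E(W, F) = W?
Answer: 2251/2 ≈ 1125.5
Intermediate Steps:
A(p) = 35/2 (A(p) = -3*(-5 - 5/6) = -3*(-35/6) = 35/2)
M + A(E(0, 2))*63 = 23 + (35/2)*63 = 23 + 2205/2 = 2251/2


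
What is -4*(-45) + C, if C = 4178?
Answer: 4358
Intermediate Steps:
-4*(-45) + C = -4*(-45) + 4178 = 180 + 4178 = 4358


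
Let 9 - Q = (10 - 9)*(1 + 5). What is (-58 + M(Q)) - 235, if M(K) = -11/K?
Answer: -890/3 ≈ -296.67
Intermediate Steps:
Q = 3 (Q = 9 - (10 - 9)*(1 + 5) = 9 - 6 = 3)
(-58 + M(Q)) - 235 = (-58 - 11/3) - 235 = -185/3 - 235 = -890/3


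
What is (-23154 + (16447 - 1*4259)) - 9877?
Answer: -20843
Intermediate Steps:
(-23154 + (16447 - 1*4259)) - 9877 = (-23154 + (16447 - 4259)) - 9877 = (-23154 + 12188) - 9877 = -10966 - 9877 = -20843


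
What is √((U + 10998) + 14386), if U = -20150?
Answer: √5234 ≈ 72.346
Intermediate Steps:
√((U + 10998) + 14386) = √((-20150 + 10998) + 14386) = √(-9152 + 14386) = √5234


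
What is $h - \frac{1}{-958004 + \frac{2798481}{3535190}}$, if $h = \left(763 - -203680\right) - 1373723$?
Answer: $- \frac{3960027893042053930}{3386723362279} \approx -1.1693 \cdot 10^{6}$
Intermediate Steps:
$h = -1169280$ ($h = \left(763 + 203680\right) - 1373723 = 204443 - 1373723 = -1169280$)
$h - \frac{1}{-958004 + \frac{2798481}{3535190}} = -1169280 - \frac{1}{-958004 + \frac{2798481}{3535190}} = -1169280 - \frac{1}{- \frac{3386723362279}{3535190}} = -1169280 - - \frac{3535190}{3386723362279} = -1169280 + \frac{3535190}{3386723362279} = - \frac{3960027893042053930}{3386723362279}$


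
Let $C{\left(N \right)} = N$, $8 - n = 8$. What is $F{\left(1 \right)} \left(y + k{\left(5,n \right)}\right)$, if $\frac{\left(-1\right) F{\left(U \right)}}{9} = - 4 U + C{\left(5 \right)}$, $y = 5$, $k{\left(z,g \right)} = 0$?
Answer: $-45$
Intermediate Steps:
$n = 0$ ($n = 8 - 8 = 0$)
$F{\left(U \right)} = -45 + 36 U$ ($F{\left(U \right)} = - 9 \left(- 4 U + 5\right) = - 9 \left(5 - 4 U\right) = -45 + 36 U$)
$F{\left(1 \right)} \left(y + k{\left(5,n \right)}\right) = \left(-45 + 36 \cdot 1\right) \left(5 + 0\right) = \left(-45 + 36\right) 5 = \left(-9\right) 5 = -45$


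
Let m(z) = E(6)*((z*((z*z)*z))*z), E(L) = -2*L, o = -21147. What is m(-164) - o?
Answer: 1423641019035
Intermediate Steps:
m(z) = -12*z**5 (m(z) = (-2*6)*((z*((z*z)*z))*z) = -12*z*(z**2*z)*z = -12*z*z**3*z = -12*z**4*z = -12*z**5)
m(-164) - o = -12*(-164)**5 - 1*(-21147) = -12*(-118636749824) + 21147 = 1423640997888 + 21147 = 1423641019035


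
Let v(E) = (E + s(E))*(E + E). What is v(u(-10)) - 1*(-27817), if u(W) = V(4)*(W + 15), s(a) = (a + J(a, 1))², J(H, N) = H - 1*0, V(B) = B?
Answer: 92617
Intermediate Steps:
J(H, N) = H (J(H, N) = H + 0 = H)
s(a) = 4*a² (s(a) = (a + a)² = (2*a)² = 4*a²)
u(W) = 60 + 4*W (u(W) = 4*(W + 15) = 4*(15 + W) = 60 + 4*W)
v(E) = 2*E*(E + 4*E²) (v(E) = (E + 4*E²)*(E + E) = (E + 4*E²)*(2*E) = 2*E*(E + 4*E²))
v(u(-10)) - 1*(-27817) = (60 + 4*(-10))²*(2 + 8*(60 + 4*(-10))) - 1*(-27817) = (60 - 40)²*(2 + 8*(60 - 40)) + 27817 = 20²*(2 + 8*20) + 27817 = 400*(2 + 160) + 27817 = 400*162 + 27817 = 64800 + 27817 = 92617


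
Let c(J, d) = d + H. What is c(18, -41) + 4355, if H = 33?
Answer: 4347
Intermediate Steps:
c(J, d) = 33 + d (c(J, d) = d + 33 = 33 + d)
c(18, -41) + 4355 = (33 - 41) + 4355 = -8 + 4355 = 4347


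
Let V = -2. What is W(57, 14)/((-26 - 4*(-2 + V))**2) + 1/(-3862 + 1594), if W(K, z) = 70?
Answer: 7933/11340 ≈ 0.69956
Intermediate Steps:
W(57, 14)/((-26 - 4*(-2 + V))**2) + 1/(-3862 + 1594) = 70/((-26 - 4*(-2 - 2))**2) + 1/(-3862 + 1594) = 70/((-26 - 4*(-4))**2) + 1/(-2268) = 70/((-26 + 16)**2) - 1/2268 = 70/((-10)**2) - 1/2268 = 70/100 - 1/2268 = 70*(1/100) - 1/2268 = 7/10 - 1/2268 = 7933/11340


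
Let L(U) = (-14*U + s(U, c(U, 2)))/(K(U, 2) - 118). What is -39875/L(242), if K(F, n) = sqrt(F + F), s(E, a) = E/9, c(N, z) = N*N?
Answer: -12528/11 ≈ -1138.9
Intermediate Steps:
c(N, z) = N**2
s(E, a) = E/9 (s(E, a) = E*(1/9) = E/9)
K(F, n) = sqrt(2)*sqrt(F) (K(F, n) = sqrt(2*F) = sqrt(2)*sqrt(F))
L(U) = -125*U/(9*(-118 + sqrt(2)*sqrt(U))) (L(U) = (-14*U + U/9)/(sqrt(2)*sqrt(U) - 118) = (-125*U/9)/(-118 + sqrt(2)*sqrt(U)) = -125*U/(9*(-118 + sqrt(2)*sqrt(U))))
-39875/L(242) = -39875/((-125*242/(-1062 + 9*sqrt(2)*sqrt(242)))) = -39875/((-125*242/(-1062 + 9*sqrt(2)*(11*sqrt(2))))) = -39875/((-125*242/(-1062 + 198))) = -39875/((-125*242/(-864))) = -39875/((-125*242*(-1/864))) = -39875/15125/432 = -39875*432/15125 = -12528/11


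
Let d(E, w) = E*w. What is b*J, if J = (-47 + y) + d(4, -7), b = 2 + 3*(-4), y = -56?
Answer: 1310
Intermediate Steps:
b = -10 (b = 2 - 12 = -10)
J = -131 (J = (-47 - 56) + 4*(-7) = -103 - 28 = -131)
b*J = -10*(-131) = 1310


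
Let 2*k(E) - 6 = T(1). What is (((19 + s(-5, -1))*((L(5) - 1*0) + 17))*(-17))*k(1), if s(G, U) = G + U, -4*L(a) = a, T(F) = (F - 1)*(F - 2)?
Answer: -41769/4 ≈ -10442.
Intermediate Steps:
T(F) = (-1 + F)*(-2 + F)
L(a) = -a/4
k(E) = 3 (k(E) = 3 + (2 + 1**2 - 3*1)/2 = 3 + (2 + 1 - 3)/2 = 3 + (1/2)*0 = 3 + 0 = 3)
(((19 + s(-5, -1))*((L(5) - 1*0) + 17))*(-17))*k(1) = (((19 + (-5 - 1))*((-1/4*5 - 1*0) + 17))*(-17))*3 = (((19 - 6)*((-5/4 + 0) + 17))*(-17))*3 = ((13*(-5/4 + 17))*(-17))*3 = ((13*(63/4))*(-17))*3 = ((819/4)*(-17))*3 = -13923/4*3 = -41769/4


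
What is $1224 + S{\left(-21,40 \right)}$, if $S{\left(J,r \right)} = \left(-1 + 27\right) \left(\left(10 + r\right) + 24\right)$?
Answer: $3148$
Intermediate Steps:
$S{\left(J,r \right)} = 884 + 26 r$ ($S{\left(J,r \right)} = 26 \left(34 + r\right) = 884 + 26 r$)
$1224 + S{\left(-21,40 \right)} = 1224 + \left(884 + 26 \cdot 40\right) = 1224 + \left(884 + 1040\right) = 1224 + 1924 = 3148$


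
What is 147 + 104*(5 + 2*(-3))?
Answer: 43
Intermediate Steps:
147 + 104*(5 + 2*(-3)) = 147 + 104*(5 - 6) = 147 + 104*(-1) = 147 - 104 = 43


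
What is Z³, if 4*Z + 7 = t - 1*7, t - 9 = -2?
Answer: -343/64 ≈ -5.3594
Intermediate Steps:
t = 7 (t = 9 - 2 = 7)
Z = -7/4 (Z = -7/4 + (7 - 1*7)/4 = -7/4 + (7 - 7)/4 = -7/4 + (¼)*0 = -7/4 + 0 = -7/4 ≈ -1.7500)
Z³ = (-7/4)³ = -343/64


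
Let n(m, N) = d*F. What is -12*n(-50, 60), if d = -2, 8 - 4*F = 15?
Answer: -42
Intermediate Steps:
F = -7/4 (F = 2 - 1/4*15 = 2 - 15/4 = -7/4 ≈ -1.7500)
n(m, N) = 7/2 (n(m, N) = -2*(-7/4) = 7/2)
-12*n(-50, 60) = -12*7/2 = -42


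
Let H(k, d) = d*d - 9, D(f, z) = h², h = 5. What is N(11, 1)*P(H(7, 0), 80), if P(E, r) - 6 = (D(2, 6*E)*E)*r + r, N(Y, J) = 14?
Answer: -250796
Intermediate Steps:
D(f, z) = 25 (D(f, z) = 5² = 25)
H(k, d) = -9 + d² (H(k, d) = d² - 9 = -9 + d²)
P(E, r) = 6 + r + 25*E*r (P(E, r) = 6 + ((25*E)*r + r) = 6 + (25*E*r + r) = 6 + (r + 25*E*r) = 6 + r + 25*E*r)
N(11, 1)*P(H(7, 0), 80) = 14*(6 + 80 + 25*(-9 + 0²)*80) = 14*(6 + 80 + 25*(-9 + 0)*80) = 14*(6 + 80 + 25*(-9)*80) = 14*(6 + 80 - 18000) = 14*(-17914) = -250796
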